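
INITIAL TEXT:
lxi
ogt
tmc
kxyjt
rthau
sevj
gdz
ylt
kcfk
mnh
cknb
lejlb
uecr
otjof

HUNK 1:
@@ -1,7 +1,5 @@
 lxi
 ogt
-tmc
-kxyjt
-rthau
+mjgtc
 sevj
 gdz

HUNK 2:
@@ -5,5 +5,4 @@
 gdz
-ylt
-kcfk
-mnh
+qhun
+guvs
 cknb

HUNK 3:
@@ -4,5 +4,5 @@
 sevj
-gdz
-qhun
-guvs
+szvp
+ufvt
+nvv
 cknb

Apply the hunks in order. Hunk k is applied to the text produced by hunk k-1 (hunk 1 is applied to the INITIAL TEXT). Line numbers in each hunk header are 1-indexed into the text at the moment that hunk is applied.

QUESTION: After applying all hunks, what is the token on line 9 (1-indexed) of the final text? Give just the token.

Answer: lejlb

Derivation:
Hunk 1: at line 1 remove [tmc,kxyjt,rthau] add [mjgtc] -> 12 lines: lxi ogt mjgtc sevj gdz ylt kcfk mnh cknb lejlb uecr otjof
Hunk 2: at line 5 remove [ylt,kcfk,mnh] add [qhun,guvs] -> 11 lines: lxi ogt mjgtc sevj gdz qhun guvs cknb lejlb uecr otjof
Hunk 3: at line 4 remove [gdz,qhun,guvs] add [szvp,ufvt,nvv] -> 11 lines: lxi ogt mjgtc sevj szvp ufvt nvv cknb lejlb uecr otjof
Final line 9: lejlb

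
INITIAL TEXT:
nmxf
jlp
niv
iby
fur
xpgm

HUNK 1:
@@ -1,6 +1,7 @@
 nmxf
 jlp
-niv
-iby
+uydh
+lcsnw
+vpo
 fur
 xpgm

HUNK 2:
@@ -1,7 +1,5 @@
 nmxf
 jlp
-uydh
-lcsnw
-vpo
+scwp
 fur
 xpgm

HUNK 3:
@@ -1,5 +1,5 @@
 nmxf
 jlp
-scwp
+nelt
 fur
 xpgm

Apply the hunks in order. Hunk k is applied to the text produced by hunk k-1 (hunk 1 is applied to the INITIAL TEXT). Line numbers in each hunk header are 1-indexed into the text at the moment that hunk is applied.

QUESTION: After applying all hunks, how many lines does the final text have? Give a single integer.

Answer: 5

Derivation:
Hunk 1: at line 1 remove [niv,iby] add [uydh,lcsnw,vpo] -> 7 lines: nmxf jlp uydh lcsnw vpo fur xpgm
Hunk 2: at line 1 remove [uydh,lcsnw,vpo] add [scwp] -> 5 lines: nmxf jlp scwp fur xpgm
Hunk 3: at line 1 remove [scwp] add [nelt] -> 5 lines: nmxf jlp nelt fur xpgm
Final line count: 5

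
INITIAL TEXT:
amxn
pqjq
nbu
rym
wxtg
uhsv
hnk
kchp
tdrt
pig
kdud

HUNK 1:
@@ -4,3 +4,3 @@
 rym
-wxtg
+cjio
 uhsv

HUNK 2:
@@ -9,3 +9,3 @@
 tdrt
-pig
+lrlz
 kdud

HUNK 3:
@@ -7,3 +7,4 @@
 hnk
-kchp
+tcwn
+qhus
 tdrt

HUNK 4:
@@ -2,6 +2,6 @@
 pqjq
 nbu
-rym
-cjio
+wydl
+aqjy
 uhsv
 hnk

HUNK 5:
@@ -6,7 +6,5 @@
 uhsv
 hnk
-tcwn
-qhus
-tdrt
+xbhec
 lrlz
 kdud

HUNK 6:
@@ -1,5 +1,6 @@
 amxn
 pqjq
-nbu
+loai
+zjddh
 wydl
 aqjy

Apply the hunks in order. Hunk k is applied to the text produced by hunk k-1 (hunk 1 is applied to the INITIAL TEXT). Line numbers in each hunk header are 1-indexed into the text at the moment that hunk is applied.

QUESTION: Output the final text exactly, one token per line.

Answer: amxn
pqjq
loai
zjddh
wydl
aqjy
uhsv
hnk
xbhec
lrlz
kdud

Derivation:
Hunk 1: at line 4 remove [wxtg] add [cjio] -> 11 lines: amxn pqjq nbu rym cjio uhsv hnk kchp tdrt pig kdud
Hunk 2: at line 9 remove [pig] add [lrlz] -> 11 lines: amxn pqjq nbu rym cjio uhsv hnk kchp tdrt lrlz kdud
Hunk 3: at line 7 remove [kchp] add [tcwn,qhus] -> 12 lines: amxn pqjq nbu rym cjio uhsv hnk tcwn qhus tdrt lrlz kdud
Hunk 4: at line 2 remove [rym,cjio] add [wydl,aqjy] -> 12 lines: amxn pqjq nbu wydl aqjy uhsv hnk tcwn qhus tdrt lrlz kdud
Hunk 5: at line 6 remove [tcwn,qhus,tdrt] add [xbhec] -> 10 lines: amxn pqjq nbu wydl aqjy uhsv hnk xbhec lrlz kdud
Hunk 6: at line 1 remove [nbu] add [loai,zjddh] -> 11 lines: amxn pqjq loai zjddh wydl aqjy uhsv hnk xbhec lrlz kdud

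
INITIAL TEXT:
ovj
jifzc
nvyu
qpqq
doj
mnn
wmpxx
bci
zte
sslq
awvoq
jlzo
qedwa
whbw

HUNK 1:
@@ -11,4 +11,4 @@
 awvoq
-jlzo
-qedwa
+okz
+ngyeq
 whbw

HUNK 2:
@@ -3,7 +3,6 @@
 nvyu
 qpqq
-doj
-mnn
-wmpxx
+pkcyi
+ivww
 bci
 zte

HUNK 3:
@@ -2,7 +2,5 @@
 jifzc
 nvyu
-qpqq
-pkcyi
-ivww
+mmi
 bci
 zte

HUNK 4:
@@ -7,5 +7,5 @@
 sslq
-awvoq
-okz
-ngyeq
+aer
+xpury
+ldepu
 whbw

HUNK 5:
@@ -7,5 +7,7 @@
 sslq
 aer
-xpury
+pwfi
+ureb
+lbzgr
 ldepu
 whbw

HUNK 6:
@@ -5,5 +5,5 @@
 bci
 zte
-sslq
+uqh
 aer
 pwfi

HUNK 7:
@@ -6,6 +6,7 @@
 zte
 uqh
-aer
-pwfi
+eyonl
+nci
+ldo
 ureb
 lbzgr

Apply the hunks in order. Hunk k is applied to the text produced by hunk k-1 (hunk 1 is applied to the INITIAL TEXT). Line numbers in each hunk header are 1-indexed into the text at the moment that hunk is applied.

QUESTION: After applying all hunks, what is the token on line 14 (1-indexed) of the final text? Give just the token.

Answer: whbw

Derivation:
Hunk 1: at line 11 remove [jlzo,qedwa] add [okz,ngyeq] -> 14 lines: ovj jifzc nvyu qpqq doj mnn wmpxx bci zte sslq awvoq okz ngyeq whbw
Hunk 2: at line 3 remove [doj,mnn,wmpxx] add [pkcyi,ivww] -> 13 lines: ovj jifzc nvyu qpqq pkcyi ivww bci zte sslq awvoq okz ngyeq whbw
Hunk 3: at line 2 remove [qpqq,pkcyi,ivww] add [mmi] -> 11 lines: ovj jifzc nvyu mmi bci zte sslq awvoq okz ngyeq whbw
Hunk 4: at line 7 remove [awvoq,okz,ngyeq] add [aer,xpury,ldepu] -> 11 lines: ovj jifzc nvyu mmi bci zte sslq aer xpury ldepu whbw
Hunk 5: at line 7 remove [xpury] add [pwfi,ureb,lbzgr] -> 13 lines: ovj jifzc nvyu mmi bci zte sslq aer pwfi ureb lbzgr ldepu whbw
Hunk 6: at line 5 remove [sslq] add [uqh] -> 13 lines: ovj jifzc nvyu mmi bci zte uqh aer pwfi ureb lbzgr ldepu whbw
Hunk 7: at line 6 remove [aer,pwfi] add [eyonl,nci,ldo] -> 14 lines: ovj jifzc nvyu mmi bci zte uqh eyonl nci ldo ureb lbzgr ldepu whbw
Final line 14: whbw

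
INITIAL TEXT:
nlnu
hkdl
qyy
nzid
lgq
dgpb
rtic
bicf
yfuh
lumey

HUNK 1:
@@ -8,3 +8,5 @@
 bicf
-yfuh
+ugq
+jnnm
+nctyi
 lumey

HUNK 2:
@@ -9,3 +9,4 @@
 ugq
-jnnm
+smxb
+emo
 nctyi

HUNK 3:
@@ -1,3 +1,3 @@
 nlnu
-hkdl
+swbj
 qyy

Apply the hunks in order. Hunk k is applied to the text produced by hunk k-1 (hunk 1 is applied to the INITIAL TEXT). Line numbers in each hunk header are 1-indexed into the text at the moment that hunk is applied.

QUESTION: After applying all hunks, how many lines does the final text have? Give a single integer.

Answer: 13

Derivation:
Hunk 1: at line 8 remove [yfuh] add [ugq,jnnm,nctyi] -> 12 lines: nlnu hkdl qyy nzid lgq dgpb rtic bicf ugq jnnm nctyi lumey
Hunk 2: at line 9 remove [jnnm] add [smxb,emo] -> 13 lines: nlnu hkdl qyy nzid lgq dgpb rtic bicf ugq smxb emo nctyi lumey
Hunk 3: at line 1 remove [hkdl] add [swbj] -> 13 lines: nlnu swbj qyy nzid lgq dgpb rtic bicf ugq smxb emo nctyi lumey
Final line count: 13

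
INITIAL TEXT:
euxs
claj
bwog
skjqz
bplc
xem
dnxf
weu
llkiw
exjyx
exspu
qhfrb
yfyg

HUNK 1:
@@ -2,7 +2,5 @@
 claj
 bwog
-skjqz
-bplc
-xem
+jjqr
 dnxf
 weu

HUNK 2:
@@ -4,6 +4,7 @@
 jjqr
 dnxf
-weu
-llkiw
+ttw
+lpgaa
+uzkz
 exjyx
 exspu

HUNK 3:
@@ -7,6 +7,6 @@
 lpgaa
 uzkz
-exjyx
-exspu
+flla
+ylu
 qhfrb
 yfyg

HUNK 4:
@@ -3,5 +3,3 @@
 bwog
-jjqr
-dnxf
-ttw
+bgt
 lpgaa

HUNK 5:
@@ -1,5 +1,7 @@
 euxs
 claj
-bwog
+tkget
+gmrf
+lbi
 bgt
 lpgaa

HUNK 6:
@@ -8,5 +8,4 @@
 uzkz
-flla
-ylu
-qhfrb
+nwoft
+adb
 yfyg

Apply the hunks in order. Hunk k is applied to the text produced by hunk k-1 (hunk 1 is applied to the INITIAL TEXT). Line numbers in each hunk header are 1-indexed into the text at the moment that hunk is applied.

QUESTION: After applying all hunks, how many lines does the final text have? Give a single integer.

Hunk 1: at line 2 remove [skjqz,bplc,xem] add [jjqr] -> 11 lines: euxs claj bwog jjqr dnxf weu llkiw exjyx exspu qhfrb yfyg
Hunk 2: at line 4 remove [weu,llkiw] add [ttw,lpgaa,uzkz] -> 12 lines: euxs claj bwog jjqr dnxf ttw lpgaa uzkz exjyx exspu qhfrb yfyg
Hunk 3: at line 7 remove [exjyx,exspu] add [flla,ylu] -> 12 lines: euxs claj bwog jjqr dnxf ttw lpgaa uzkz flla ylu qhfrb yfyg
Hunk 4: at line 3 remove [jjqr,dnxf,ttw] add [bgt] -> 10 lines: euxs claj bwog bgt lpgaa uzkz flla ylu qhfrb yfyg
Hunk 5: at line 1 remove [bwog] add [tkget,gmrf,lbi] -> 12 lines: euxs claj tkget gmrf lbi bgt lpgaa uzkz flla ylu qhfrb yfyg
Hunk 6: at line 8 remove [flla,ylu,qhfrb] add [nwoft,adb] -> 11 lines: euxs claj tkget gmrf lbi bgt lpgaa uzkz nwoft adb yfyg
Final line count: 11

Answer: 11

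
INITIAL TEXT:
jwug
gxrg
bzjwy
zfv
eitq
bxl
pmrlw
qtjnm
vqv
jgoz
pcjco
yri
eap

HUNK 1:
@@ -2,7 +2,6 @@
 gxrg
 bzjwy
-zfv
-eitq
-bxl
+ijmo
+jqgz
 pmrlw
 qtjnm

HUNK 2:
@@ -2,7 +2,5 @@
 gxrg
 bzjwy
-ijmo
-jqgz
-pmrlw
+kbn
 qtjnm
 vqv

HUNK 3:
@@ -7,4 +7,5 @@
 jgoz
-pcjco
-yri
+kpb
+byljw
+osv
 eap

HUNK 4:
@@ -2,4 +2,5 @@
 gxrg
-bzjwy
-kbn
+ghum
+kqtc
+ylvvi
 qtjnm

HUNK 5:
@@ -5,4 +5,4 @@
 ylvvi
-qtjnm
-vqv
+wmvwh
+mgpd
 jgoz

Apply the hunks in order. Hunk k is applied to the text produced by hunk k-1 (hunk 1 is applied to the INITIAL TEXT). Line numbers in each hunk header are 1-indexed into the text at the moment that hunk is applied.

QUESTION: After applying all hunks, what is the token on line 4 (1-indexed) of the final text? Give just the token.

Answer: kqtc

Derivation:
Hunk 1: at line 2 remove [zfv,eitq,bxl] add [ijmo,jqgz] -> 12 lines: jwug gxrg bzjwy ijmo jqgz pmrlw qtjnm vqv jgoz pcjco yri eap
Hunk 2: at line 2 remove [ijmo,jqgz,pmrlw] add [kbn] -> 10 lines: jwug gxrg bzjwy kbn qtjnm vqv jgoz pcjco yri eap
Hunk 3: at line 7 remove [pcjco,yri] add [kpb,byljw,osv] -> 11 lines: jwug gxrg bzjwy kbn qtjnm vqv jgoz kpb byljw osv eap
Hunk 4: at line 2 remove [bzjwy,kbn] add [ghum,kqtc,ylvvi] -> 12 lines: jwug gxrg ghum kqtc ylvvi qtjnm vqv jgoz kpb byljw osv eap
Hunk 5: at line 5 remove [qtjnm,vqv] add [wmvwh,mgpd] -> 12 lines: jwug gxrg ghum kqtc ylvvi wmvwh mgpd jgoz kpb byljw osv eap
Final line 4: kqtc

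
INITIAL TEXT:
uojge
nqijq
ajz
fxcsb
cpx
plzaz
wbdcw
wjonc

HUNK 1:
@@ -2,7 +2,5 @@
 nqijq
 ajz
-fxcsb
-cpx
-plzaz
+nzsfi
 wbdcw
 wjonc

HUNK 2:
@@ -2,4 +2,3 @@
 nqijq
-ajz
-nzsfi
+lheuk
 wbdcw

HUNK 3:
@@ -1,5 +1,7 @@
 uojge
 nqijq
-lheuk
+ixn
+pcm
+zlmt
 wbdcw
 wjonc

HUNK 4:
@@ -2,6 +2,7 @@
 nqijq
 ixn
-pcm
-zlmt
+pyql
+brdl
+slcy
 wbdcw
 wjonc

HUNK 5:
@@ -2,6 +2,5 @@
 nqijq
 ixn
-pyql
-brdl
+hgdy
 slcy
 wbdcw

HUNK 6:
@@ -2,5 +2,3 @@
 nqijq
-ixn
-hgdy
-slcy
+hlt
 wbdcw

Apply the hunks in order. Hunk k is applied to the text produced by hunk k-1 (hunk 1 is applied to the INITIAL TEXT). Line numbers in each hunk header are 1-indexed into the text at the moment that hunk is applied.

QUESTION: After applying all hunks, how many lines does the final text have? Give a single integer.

Answer: 5

Derivation:
Hunk 1: at line 2 remove [fxcsb,cpx,plzaz] add [nzsfi] -> 6 lines: uojge nqijq ajz nzsfi wbdcw wjonc
Hunk 2: at line 2 remove [ajz,nzsfi] add [lheuk] -> 5 lines: uojge nqijq lheuk wbdcw wjonc
Hunk 3: at line 1 remove [lheuk] add [ixn,pcm,zlmt] -> 7 lines: uojge nqijq ixn pcm zlmt wbdcw wjonc
Hunk 4: at line 2 remove [pcm,zlmt] add [pyql,brdl,slcy] -> 8 lines: uojge nqijq ixn pyql brdl slcy wbdcw wjonc
Hunk 5: at line 2 remove [pyql,brdl] add [hgdy] -> 7 lines: uojge nqijq ixn hgdy slcy wbdcw wjonc
Hunk 6: at line 2 remove [ixn,hgdy,slcy] add [hlt] -> 5 lines: uojge nqijq hlt wbdcw wjonc
Final line count: 5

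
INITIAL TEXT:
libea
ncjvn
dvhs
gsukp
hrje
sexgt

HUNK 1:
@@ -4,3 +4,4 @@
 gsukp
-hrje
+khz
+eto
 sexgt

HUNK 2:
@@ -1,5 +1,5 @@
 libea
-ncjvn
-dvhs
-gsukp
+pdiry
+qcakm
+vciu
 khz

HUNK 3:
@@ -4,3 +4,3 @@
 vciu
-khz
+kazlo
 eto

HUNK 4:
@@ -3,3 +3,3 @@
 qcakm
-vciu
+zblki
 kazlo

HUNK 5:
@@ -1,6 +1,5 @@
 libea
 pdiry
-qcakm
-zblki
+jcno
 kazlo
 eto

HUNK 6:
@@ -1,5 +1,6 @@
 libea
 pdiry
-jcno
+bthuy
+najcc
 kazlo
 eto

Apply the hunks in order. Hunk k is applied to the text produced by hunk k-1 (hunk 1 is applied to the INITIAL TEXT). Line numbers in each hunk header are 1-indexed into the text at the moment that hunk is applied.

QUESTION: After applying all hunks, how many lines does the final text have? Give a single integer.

Answer: 7

Derivation:
Hunk 1: at line 4 remove [hrje] add [khz,eto] -> 7 lines: libea ncjvn dvhs gsukp khz eto sexgt
Hunk 2: at line 1 remove [ncjvn,dvhs,gsukp] add [pdiry,qcakm,vciu] -> 7 lines: libea pdiry qcakm vciu khz eto sexgt
Hunk 3: at line 4 remove [khz] add [kazlo] -> 7 lines: libea pdiry qcakm vciu kazlo eto sexgt
Hunk 4: at line 3 remove [vciu] add [zblki] -> 7 lines: libea pdiry qcakm zblki kazlo eto sexgt
Hunk 5: at line 1 remove [qcakm,zblki] add [jcno] -> 6 lines: libea pdiry jcno kazlo eto sexgt
Hunk 6: at line 1 remove [jcno] add [bthuy,najcc] -> 7 lines: libea pdiry bthuy najcc kazlo eto sexgt
Final line count: 7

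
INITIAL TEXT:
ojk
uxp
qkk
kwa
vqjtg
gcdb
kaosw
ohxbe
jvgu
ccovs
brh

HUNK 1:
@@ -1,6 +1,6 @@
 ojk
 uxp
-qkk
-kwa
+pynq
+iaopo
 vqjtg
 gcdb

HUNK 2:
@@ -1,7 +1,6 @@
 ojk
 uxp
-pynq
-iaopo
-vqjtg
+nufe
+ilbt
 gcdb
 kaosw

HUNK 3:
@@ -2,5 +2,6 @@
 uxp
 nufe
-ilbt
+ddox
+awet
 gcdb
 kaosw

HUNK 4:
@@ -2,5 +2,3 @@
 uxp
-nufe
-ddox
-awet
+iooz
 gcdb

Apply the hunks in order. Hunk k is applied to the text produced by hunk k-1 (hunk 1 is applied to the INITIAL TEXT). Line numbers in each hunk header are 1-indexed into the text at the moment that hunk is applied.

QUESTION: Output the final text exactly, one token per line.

Hunk 1: at line 1 remove [qkk,kwa] add [pynq,iaopo] -> 11 lines: ojk uxp pynq iaopo vqjtg gcdb kaosw ohxbe jvgu ccovs brh
Hunk 2: at line 1 remove [pynq,iaopo,vqjtg] add [nufe,ilbt] -> 10 lines: ojk uxp nufe ilbt gcdb kaosw ohxbe jvgu ccovs brh
Hunk 3: at line 2 remove [ilbt] add [ddox,awet] -> 11 lines: ojk uxp nufe ddox awet gcdb kaosw ohxbe jvgu ccovs brh
Hunk 4: at line 2 remove [nufe,ddox,awet] add [iooz] -> 9 lines: ojk uxp iooz gcdb kaosw ohxbe jvgu ccovs brh

Answer: ojk
uxp
iooz
gcdb
kaosw
ohxbe
jvgu
ccovs
brh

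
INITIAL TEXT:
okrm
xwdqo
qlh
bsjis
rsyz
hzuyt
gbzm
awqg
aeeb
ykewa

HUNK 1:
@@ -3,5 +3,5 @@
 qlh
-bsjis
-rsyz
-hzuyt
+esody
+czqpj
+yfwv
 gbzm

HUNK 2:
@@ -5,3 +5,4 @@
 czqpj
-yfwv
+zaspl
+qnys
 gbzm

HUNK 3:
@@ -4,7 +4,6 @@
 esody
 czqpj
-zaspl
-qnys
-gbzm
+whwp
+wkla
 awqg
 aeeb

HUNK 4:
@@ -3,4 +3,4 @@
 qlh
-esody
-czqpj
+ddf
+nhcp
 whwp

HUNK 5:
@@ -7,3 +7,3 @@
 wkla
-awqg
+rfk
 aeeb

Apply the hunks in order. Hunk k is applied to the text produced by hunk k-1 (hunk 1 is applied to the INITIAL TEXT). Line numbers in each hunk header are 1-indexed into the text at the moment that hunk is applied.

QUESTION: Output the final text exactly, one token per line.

Hunk 1: at line 3 remove [bsjis,rsyz,hzuyt] add [esody,czqpj,yfwv] -> 10 lines: okrm xwdqo qlh esody czqpj yfwv gbzm awqg aeeb ykewa
Hunk 2: at line 5 remove [yfwv] add [zaspl,qnys] -> 11 lines: okrm xwdqo qlh esody czqpj zaspl qnys gbzm awqg aeeb ykewa
Hunk 3: at line 4 remove [zaspl,qnys,gbzm] add [whwp,wkla] -> 10 lines: okrm xwdqo qlh esody czqpj whwp wkla awqg aeeb ykewa
Hunk 4: at line 3 remove [esody,czqpj] add [ddf,nhcp] -> 10 lines: okrm xwdqo qlh ddf nhcp whwp wkla awqg aeeb ykewa
Hunk 5: at line 7 remove [awqg] add [rfk] -> 10 lines: okrm xwdqo qlh ddf nhcp whwp wkla rfk aeeb ykewa

Answer: okrm
xwdqo
qlh
ddf
nhcp
whwp
wkla
rfk
aeeb
ykewa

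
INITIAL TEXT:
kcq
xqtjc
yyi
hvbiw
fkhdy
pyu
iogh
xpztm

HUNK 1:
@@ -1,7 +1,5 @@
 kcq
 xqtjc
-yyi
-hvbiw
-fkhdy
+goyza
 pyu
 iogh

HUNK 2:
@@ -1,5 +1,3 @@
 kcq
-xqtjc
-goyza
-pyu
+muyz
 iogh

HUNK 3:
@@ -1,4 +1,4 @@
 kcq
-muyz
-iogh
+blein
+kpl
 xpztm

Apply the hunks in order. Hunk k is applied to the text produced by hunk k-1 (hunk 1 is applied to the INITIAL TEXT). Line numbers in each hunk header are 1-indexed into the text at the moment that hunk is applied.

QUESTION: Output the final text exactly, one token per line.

Hunk 1: at line 1 remove [yyi,hvbiw,fkhdy] add [goyza] -> 6 lines: kcq xqtjc goyza pyu iogh xpztm
Hunk 2: at line 1 remove [xqtjc,goyza,pyu] add [muyz] -> 4 lines: kcq muyz iogh xpztm
Hunk 3: at line 1 remove [muyz,iogh] add [blein,kpl] -> 4 lines: kcq blein kpl xpztm

Answer: kcq
blein
kpl
xpztm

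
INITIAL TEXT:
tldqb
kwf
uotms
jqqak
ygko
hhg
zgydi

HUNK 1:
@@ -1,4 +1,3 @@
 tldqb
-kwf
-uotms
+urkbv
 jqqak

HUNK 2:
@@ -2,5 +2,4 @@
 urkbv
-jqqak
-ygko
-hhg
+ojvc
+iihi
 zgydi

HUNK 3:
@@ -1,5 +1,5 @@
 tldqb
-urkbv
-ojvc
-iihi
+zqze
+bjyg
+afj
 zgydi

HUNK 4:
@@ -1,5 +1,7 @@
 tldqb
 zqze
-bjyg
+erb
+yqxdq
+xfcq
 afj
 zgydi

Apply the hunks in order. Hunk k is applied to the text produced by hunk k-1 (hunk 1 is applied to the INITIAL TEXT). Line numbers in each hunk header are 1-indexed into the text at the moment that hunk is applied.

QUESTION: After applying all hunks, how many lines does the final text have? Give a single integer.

Answer: 7

Derivation:
Hunk 1: at line 1 remove [kwf,uotms] add [urkbv] -> 6 lines: tldqb urkbv jqqak ygko hhg zgydi
Hunk 2: at line 2 remove [jqqak,ygko,hhg] add [ojvc,iihi] -> 5 lines: tldqb urkbv ojvc iihi zgydi
Hunk 3: at line 1 remove [urkbv,ojvc,iihi] add [zqze,bjyg,afj] -> 5 lines: tldqb zqze bjyg afj zgydi
Hunk 4: at line 1 remove [bjyg] add [erb,yqxdq,xfcq] -> 7 lines: tldqb zqze erb yqxdq xfcq afj zgydi
Final line count: 7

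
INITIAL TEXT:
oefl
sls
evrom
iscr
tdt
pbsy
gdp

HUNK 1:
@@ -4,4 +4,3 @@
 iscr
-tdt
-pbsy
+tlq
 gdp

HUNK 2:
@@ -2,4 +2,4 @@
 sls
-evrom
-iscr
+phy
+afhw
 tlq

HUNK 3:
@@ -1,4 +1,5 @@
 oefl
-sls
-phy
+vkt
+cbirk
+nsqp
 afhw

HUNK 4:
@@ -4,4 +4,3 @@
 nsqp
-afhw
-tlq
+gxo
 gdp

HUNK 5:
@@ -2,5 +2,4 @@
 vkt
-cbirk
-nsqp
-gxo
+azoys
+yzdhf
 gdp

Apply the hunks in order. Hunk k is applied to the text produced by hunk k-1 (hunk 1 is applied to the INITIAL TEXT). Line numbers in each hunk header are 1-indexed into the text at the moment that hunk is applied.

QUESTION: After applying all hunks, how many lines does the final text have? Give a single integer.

Hunk 1: at line 4 remove [tdt,pbsy] add [tlq] -> 6 lines: oefl sls evrom iscr tlq gdp
Hunk 2: at line 2 remove [evrom,iscr] add [phy,afhw] -> 6 lines: oefl sls phy afhw tlq gdp
Hunk 3: at line 1 remove [sls,phy] add [vkt,cbirk,nsqp] -> 7 lines: oefl vkt cbirk nsqp afhw tlq gdp
Hunk 4: at line 4 remove [afhw,tlq] add [gxo] -> 6 lines: oefl vkt cbirk nsqp gxo gdp
Hunk 5: at line 2 remove [cbirk,nsqp,gxo] add [azoys,yzdhf] -> 5 lines: oefl vkt azoys yzdhf gdp
Final line count: 5

Answer: 5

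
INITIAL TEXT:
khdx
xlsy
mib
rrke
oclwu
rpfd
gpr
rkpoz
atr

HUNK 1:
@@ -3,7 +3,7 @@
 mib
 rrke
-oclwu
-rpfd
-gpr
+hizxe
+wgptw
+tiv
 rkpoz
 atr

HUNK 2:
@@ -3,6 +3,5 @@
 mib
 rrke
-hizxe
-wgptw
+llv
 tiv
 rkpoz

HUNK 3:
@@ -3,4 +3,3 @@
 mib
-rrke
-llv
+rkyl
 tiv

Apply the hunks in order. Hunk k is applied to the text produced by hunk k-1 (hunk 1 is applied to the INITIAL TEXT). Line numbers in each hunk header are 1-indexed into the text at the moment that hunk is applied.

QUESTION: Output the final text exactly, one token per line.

Answer: khdx
xlsy
mib
rkyl
tiv
rkpoz
atr

Derivation:
Hunk 1: at line 3 remove [oclwu,rpfd,gpr] add [hizxe,wgptw,tiv] -> 9 lines: khdx xlsy mib rrke hizxe wgptw tiv rkpoz atr
Hunk 2: at line 3 remove [hizxe,wgptw] add [llv] -> 8 lines: khdx xlsy mib rrke llv tiv rkpoz atr
Hunk 3: at line 3 remove [rrke,llv] add [rkyl] -> 7 lines: khdx xlsy mib rkyl tiv rkpoz atr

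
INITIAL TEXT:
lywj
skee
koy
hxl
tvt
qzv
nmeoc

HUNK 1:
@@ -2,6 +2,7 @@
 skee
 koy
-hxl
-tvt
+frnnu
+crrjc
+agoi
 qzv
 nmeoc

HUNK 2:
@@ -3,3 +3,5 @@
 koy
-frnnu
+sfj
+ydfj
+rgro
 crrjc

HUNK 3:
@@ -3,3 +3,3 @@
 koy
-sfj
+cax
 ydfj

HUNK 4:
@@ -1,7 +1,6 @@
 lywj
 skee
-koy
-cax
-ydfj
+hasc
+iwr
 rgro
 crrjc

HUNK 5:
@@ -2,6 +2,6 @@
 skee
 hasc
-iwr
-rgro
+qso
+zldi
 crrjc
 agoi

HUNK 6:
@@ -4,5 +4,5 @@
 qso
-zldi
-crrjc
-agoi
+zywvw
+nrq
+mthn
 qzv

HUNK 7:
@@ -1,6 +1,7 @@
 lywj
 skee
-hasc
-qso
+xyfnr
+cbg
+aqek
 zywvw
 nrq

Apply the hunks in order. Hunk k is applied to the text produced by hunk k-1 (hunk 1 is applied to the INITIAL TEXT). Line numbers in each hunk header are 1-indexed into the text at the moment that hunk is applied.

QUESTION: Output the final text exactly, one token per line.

Hunk 1: at line 2 remove [hxl,tvt] add [frnnu,crrjc,agoi] -> 8 lines: lywj skee koy frnnu crrjc agoi qzv nmeoc
Hunk 2: at line 3 remove [frnnu] add [sfj,ydfj,rgro] -> 10 lines: lywj skee koy sfj ydfj rgro crrjc agoi qzv nmeoc
Hunk 3: at line 3 remove [sfj] add [cax] -> 10 lines: lywj skee koy cax ydfj rgro crrjc agoi qzv nmeoc
Hunk 4: at line 1 remove [koy,cax,ydfj] add [hasc,iwr] -> 9 lines: lywj skee hasc iwr rgro crrjc agoi qzv nmeoc
Hunk 5: at line 2 remove [iwr,rgro] add [qso,zldi] -> 9 lines: lywj skee hasc qso zldi crrjc agoi qzv nmeoc
Hunk 6: at line 4 remove [zldi,crrjc,agoi] add [zywvw,nrq,mthn] -> 9 lines: lywj skee hasc qso zywvw nrq mthn qzv nmeoc
Hunk 7: at line 1 remove [hasc,qso] add [xyfnr,cbg,aqek] -> 10 lines: lywj skee xyfnr cbg aqek zywvw nrq mthn qzv nmeoc

Answer: lywj
skee
xyfnr
cbg
aqek
zywvw
nrq
mthn
qzv
nmeoc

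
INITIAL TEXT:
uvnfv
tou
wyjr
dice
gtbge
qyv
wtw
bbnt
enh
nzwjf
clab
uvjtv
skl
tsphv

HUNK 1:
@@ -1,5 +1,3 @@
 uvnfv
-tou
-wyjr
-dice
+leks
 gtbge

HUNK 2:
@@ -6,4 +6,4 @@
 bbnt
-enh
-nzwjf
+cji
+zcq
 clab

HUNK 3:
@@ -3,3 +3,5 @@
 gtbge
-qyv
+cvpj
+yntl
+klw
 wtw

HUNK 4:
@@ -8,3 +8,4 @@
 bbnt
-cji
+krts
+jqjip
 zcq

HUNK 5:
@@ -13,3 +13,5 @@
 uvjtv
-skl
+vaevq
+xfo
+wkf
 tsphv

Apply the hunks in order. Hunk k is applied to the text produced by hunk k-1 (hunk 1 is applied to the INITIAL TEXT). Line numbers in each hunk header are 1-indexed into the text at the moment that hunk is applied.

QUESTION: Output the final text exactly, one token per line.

Answer: uvnfv
leks
gtbge
cvpj
yntl
klw
wtw
bbnt
krts
jqjip
zcq
clab
uvjtv
vaevq
xfo
wkf
tsphv

Derivation:
Hunk 1: at line 1 remove [tou,wyjr,dice] add [leks] -> 12 lines: uvnfv leks gtbge qyv wtw bbnt enh nzwjf clab uvjtv skl tsphv
Hunk 2: at line 6 remove [enh,nzwjf] add [cji,zcq] -> 12 lines: uvnfv leks gtbge qyv wtw bbnt cji zcq clab uvjtv skl tsphv
Hunk 3: at line 3 remove [qyv] add [cvpj,yntl,klw] -> 14 lines: uvnfv leks gtbge cvpj yntl klw wtw bbnt cji zcq clab uvjtv skl tsphv
Hunk 4: at line 8 remove [cji] add [krts,jqjip] -> 15 lines: uvnfv leks gtbge cvpj yntl klw wtw bbnt krts jqjip zcq clab uvjtv skl tsphv
Hunk 5: at line 13 remove [skl] add [vaevq,xfo,wkf] -> 17 lines: uvnfv leks gtbge cvpj yntl klw wtw bbnt krts jqjip zcq clab uvjtv vaevq xfo wkf tsphv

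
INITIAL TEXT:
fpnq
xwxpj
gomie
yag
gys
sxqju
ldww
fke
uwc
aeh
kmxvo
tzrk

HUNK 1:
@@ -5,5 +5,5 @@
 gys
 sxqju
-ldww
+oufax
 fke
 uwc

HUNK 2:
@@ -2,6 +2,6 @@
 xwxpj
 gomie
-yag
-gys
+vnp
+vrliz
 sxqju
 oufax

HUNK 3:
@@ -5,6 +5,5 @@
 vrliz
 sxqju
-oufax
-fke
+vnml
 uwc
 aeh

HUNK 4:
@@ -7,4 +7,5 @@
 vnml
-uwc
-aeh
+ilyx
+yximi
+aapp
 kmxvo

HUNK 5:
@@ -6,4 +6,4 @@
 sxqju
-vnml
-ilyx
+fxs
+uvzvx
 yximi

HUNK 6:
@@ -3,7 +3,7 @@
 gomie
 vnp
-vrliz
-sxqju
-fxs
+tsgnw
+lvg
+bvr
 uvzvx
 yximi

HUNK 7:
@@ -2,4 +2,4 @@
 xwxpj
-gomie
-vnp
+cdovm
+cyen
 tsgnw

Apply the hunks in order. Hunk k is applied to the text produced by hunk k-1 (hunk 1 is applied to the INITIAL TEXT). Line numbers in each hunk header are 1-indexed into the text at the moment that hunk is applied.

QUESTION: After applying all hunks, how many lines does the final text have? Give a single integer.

Answer: 12

Derivation:
Hunk 1: at line 5 remove [ldww] add [oufax] -> 12 lines: fpnq xwxpj gomie yag gys sxqju oufax fke uwc aeh kmxvo tzrk
Hunk 2: at line 2 remove [yag,gys] add [vnp,vrliz] -> 12 lines: fpnq xwxpj gomie vnp vrliz sxqju oufax fke uwc aeh kmxvo tzrk
Hunk 3: at line 5 remove [oufax,fke] add [vnml] -> 11 lines: fpnq xwxpj gomie vnp vrliz sxqju vnml uwc aeh kmxvo tzrk
Hunk 4: at line 7 remove [uwc,aeh] add [ilyx,yximi,aapp] -> 12 lines: fpnq xwxpj gomie vnp vrliz sxqju vnml ilyx yximi aapp kmxvo tzrk
Hunk 5: at line 6 remove [vnml,ilyx] add [fxs,uvzvx] -> 12 lines: fpnq xwxpj gomie vnp vrliz sxqju fxs uvzvx yximi aapp kmxvo tzrk
Hunk 6: at line 3 remove [vrliz,sxqju,fxs] add [tsgnw,lvg,bvr] -> 12 lines: fpnq xwxpj gomie vnp tsgnw lvg bvr uvzvx yximi aapp kmxvo tzrk
Hunk 7: at line 2 remove [gomie,vnp] add [cdovm,cyen] -> 12 lines: fpnq xwxpj cdovm cyen tsgnw lvg bvr uvzvx yximi aapp kmxvo tzrk
Final line count: 12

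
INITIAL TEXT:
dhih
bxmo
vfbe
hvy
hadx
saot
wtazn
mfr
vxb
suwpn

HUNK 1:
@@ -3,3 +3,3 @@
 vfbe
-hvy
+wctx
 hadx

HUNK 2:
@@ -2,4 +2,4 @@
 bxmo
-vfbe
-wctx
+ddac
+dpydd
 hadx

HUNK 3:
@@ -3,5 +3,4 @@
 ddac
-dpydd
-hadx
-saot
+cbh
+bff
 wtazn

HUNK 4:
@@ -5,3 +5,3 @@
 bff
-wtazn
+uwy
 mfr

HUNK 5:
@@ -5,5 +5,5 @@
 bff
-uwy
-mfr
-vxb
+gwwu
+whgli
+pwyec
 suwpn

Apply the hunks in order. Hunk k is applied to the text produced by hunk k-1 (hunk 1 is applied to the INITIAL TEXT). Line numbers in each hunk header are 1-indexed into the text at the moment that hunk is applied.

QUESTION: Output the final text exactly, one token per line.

Answer: dhih
bxmo
ddac
cbh
bff
gwwu
whgli
pwyec
suwpn

Derivation:
Hunk 1: at line 3 remove [hvy] add [wctx] -> 10 lines: dhih bxmo vfbe wctx hadx saot wtazn mfr vxb suwpn
Hunk 2: at line 2 remove [vfbe,wctx] add [ddac,dpydd] -> 10 lines: dhih bxmo ddac dpydd hadx saot wtazn mfr vxb suwpn
Hunk 3: at line 3 remove [dpydd,hadx,saot] add [cbh,bff] -> 9 lines: dhih bxmo ddac cbh bff wtazn mfr vxb suwpn
Hunk 4: at line 5 remove [wtazn] add [uwy] -> 9 lines: dhih bxmo ddac cbh bff uwy mfr vxb suwpn
Hunk 5: at line 5 remove [uwy,mfr,vxb] add [gwwu,whgli,pwyec] -> 9 lines: dhih bxmo ddac cbh bff gwwu whgli pwyec suwpn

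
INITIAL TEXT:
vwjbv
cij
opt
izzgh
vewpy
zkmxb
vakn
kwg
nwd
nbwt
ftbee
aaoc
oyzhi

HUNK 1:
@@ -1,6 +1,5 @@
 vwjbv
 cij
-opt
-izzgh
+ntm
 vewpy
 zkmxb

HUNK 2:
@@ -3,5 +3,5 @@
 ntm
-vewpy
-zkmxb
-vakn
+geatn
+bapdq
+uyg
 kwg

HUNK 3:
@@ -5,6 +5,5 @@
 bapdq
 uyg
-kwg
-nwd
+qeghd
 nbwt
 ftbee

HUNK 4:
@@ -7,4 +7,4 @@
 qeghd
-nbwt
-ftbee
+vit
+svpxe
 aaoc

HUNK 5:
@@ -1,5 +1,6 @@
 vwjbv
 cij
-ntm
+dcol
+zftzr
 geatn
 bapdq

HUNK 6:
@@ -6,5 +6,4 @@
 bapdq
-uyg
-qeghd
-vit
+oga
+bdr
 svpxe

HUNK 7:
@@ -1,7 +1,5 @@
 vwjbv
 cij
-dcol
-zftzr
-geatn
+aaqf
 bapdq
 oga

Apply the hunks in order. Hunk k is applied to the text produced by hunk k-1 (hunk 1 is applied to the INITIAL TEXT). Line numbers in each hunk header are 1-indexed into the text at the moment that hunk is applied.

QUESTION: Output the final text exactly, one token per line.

Hunk 1: at line 1 remove [opt,izzgh] add [ntm] -> 12 lines: vwjbv cij ntm vewpy zkmxb vakn kwg nwd nbwt ftbee aaoc oyzhi
Hunk 2: at line 3 remove [vewpy,zkmxb,vakn] add [geatn,bapdq,uyg] -> 12 lines: vwjbv cij ntm geatn bapdq uyg kwg nwd nbwt ftbee aaoc oyzhi
Hunk 3: at line 5 remove [kwg,nwd] add [qeghd] -> 11 lines: vwjbv cij ntm geatn bapdq uyg qeghd nbwt ftbee aaoc oyzhi
Hunk 4: at line 7 remove [nbwt,ftbee] add [vit,svpxe] -> 11 lines: vwjbv cij ntm geatn bapdq uyg qeghd vit svpxe aaoc oyzhi
Hunk 5: at line 1 remove [ntm] add [dcol,zftzr] -> 12 lines: vwjbv cij dcol zftzr geatn bapdq uyg qeghd vit svpxe aaoc oyzhi
Hunk 6: at line 6 remove [uyg,qeghd,vit] add [oga,bdr] -> 11 lines: vwjbv cij dcol zftzr geatn bapdq oga bdr svpxe aaoc oyzhi
Hunk 7: at line 1 remove [dcol,zftzr,geatn] add [aaqf] -> 9 lines: vwjbv cij aaqf bapdq oga bdr svpxe aaoc oyzhi

Answer: vwjbv
cij
aaqf
bapdq
oga
bdr
svpxe
aaoc
oyzhi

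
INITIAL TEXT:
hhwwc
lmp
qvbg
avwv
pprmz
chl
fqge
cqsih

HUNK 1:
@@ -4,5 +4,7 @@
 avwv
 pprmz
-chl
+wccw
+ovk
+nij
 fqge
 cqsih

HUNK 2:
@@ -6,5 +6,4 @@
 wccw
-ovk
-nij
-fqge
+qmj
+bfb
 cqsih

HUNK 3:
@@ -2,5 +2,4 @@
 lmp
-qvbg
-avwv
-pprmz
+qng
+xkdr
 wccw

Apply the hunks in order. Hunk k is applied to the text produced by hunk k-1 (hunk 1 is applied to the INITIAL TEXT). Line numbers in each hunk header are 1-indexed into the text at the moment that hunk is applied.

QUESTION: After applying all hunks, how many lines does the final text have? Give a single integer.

Hunk 1: at line 4 remove [chl] add [wccw,ovk,nij] -> 10 lines: hhwwc lmp qvbg avwv pprmz wccw ovk nij fqge cqsih
Hunk 2: at line 6 remove [ovk,nij,fqge] add [qmj,bfb] -> 9 lines: hhwwc lmp qvbg avwv pprmz wccw qmj bfb cqsih
Hunk 3: at line 2 remove [qvbg,avwv,pprmz] add [qng,xkdr] -> 8 lines: hhwwc lmp qng xkdr wccw qmj bfb cqsih
Final line count: 8

Answer: 8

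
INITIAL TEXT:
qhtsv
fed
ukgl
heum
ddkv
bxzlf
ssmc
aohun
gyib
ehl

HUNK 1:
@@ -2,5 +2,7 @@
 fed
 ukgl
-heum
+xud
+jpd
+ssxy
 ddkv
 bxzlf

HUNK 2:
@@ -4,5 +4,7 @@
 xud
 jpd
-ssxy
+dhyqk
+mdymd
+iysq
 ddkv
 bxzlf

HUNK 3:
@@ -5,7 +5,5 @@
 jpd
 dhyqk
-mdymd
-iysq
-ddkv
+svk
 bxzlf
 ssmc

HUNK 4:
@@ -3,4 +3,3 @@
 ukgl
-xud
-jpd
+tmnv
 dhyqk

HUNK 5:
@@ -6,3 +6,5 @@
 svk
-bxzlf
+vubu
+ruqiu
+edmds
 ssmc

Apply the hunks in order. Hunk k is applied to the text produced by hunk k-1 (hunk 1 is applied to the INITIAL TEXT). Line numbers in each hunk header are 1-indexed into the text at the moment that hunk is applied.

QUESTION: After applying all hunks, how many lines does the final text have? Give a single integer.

Answer: 13

Derivation:
Hunk 1: at line 2 remove [heum] add [xud,jpd,ssxy] -> 12 lines: qhtsv fed ukgl xud jpd ssxy ddkv bxzlf ssmc aohun gyib ehl
Hunk 2: at line 4 remove [ssxy] add [dhyqk,mdymd,iysq] -> 14 lines: qhtsv fed ukgl xud jpd dhyqk mdymd iysq ddkv bxzlf ssmc aohun gyib ehl
Hunk 3: at line 5 remove [mdymd,iysq,ddkv] add [svk] -> 12 lines: qhtsv fed ukgl xud jpd dhyqk svk bxzlf ssmc aohun gyib ehl
Hunk 4: at line 3 remove [xud,jpd] add [tmnv] -> 11 lines: qhtsv fed ukgl tmnv dhyqk svk bxzlf ssmc aohun gyib ehl
Hunk 5: at line 6 remove [bxzlf] add [vubu,ruqiu,edmds] -> 13 lines: qhtsv fed ukgl tmnv dhyqk svk vubu ruqiu edmds ssmc aohun gyib ehl
Final line count: 13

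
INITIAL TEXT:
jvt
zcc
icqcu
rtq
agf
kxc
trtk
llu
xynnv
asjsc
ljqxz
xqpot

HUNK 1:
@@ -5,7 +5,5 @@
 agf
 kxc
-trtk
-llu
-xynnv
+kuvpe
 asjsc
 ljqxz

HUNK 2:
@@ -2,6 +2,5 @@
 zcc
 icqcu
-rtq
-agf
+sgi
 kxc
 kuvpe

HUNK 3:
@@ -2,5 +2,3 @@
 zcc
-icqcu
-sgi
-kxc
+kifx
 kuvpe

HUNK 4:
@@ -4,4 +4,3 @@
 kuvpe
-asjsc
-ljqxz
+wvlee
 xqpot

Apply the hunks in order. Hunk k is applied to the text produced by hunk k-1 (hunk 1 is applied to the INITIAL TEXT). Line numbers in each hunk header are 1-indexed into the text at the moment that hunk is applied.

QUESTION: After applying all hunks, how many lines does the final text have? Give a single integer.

Hunk 1: at line 5 remove [trtk,llu,xynnv] add [kuvpe] -> 10 lines: jvt zcc icqcu rtq agf kxc kuvpe asjsc ljqxz xqpot
Hunk 2: at line 2 remove [rtq,agf] add [sgi] -> 9 lines: jvt zcc icqcu sgi kxc kuvpe asjsc ljqxz xqpot
Hunk 3: at line 2 remove [icqcu,sgi,kxc] add [kifx] -> 7 lines: jvt zcc kifx kuvpe asjsc ljqxz xqpot
Hunk 4: at line 4 remove [asjsc,ljqxz] add [wvlee] -> 6 lines: jvt zcc kifx kuvpe wvlee xqpot
Final line count: 6

Answer: 6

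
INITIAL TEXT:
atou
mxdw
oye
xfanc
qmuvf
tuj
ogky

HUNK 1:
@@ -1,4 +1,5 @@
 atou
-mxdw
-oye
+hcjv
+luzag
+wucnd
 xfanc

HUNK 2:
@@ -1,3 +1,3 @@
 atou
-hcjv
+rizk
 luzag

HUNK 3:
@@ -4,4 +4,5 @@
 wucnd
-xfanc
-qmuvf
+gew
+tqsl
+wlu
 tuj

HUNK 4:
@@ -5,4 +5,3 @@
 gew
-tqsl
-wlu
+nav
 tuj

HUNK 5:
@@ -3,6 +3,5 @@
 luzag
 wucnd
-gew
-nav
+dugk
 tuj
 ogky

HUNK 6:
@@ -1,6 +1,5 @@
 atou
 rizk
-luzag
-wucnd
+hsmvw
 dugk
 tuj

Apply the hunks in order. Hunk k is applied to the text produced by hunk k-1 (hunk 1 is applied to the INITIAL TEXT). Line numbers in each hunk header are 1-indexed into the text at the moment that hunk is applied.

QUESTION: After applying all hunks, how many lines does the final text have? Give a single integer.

Hunk 1: at line 1 remove [mxdw,oye] add [hcjv,luzag,wucnd] -> 8 lines: atou hcjv luzag wucnd xfanc qmuvf tuj ogky
Hunk 2: at line 1 remove [hcjv] add [rizk] -> 8 lines: atou rizk luzag wucnd xfanc qmuvf tuj ogky
Hunk 3: at line 4 remove [xfanc,qmuvf] add [gew,tqsl,wlu] -> 9 lines: atou rizk luzag wucnd gew tqsl wlu tuj ogky
Hunk 4: at line 5 remove [tqsl,wlu] add [nav] -> 8 lines: atou rizk luzag wucnd gew nav tuj ogky
Hunk 5: at line 3 remove [gew,nav] add [dugk] -> 7 lines: atou rizk luzag wucnd dugk tuj ogky
Hunk 6: at line 1 remove [luzag,wucnd] add [hsmvw] -> 6 lines: atou rizk hsmvw dugk tuj ogky
Final line count: 6

Answer: 6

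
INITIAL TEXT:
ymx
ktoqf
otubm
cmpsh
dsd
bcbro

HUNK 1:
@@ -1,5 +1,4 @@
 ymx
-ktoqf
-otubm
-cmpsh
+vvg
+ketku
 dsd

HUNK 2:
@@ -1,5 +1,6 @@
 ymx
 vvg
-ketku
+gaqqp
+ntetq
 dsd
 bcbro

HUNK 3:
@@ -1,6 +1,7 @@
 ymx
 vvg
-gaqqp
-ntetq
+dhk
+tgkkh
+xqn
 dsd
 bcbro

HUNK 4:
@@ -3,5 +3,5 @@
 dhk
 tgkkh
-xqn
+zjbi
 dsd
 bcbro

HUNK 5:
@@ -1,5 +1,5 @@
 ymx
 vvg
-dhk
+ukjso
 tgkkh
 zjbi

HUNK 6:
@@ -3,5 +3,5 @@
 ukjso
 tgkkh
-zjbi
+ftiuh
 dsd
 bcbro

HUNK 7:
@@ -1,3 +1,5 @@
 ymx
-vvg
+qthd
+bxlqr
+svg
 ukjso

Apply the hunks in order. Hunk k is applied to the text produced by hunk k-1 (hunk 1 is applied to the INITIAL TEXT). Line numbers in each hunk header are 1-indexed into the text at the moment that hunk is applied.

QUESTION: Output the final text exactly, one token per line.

Answer: ymx
qthd
bxlqr
svg
ukjso
tgkkh
ftiuh
dsd
bcbro

Derivation:
Hunk 1: at line 1 remove [ktoqf,otubm,cmpsh] add [vvg,ketku] -> 5 lines: ymx vvg ketku dsd bcbro
Hunk 2: at line 1 remove [ketku] add [gaqqp,ntetq] -> 6 lines: ymx vvg gaqqp ntetq dsd bcbro
Hunk 3: at line 1 remove [gaqqp,ntetq] add [dhk,tgkkh,xqn] -> 7 lines: ymx vvg dhk tgkkh xqn dsd bcbro
Hunk 4: at line 3 remove [xqn] add [zjbi] -> 7 lines: ymx vvg dhk tgkkh zjbi dsd bcbro
Hunk 5: at line 1 remove [dhk] add [ukjso] -> 7 lines: ymx vvg ukjso tgkkh zjbi dsd bcbro
Hunk 6: at line 3 remove [zjbi] add [ftiuh] -> 7 lines: ymx vvg ukjso tgkkh ftiuh dsd bcbro
Hunk 7: at line 1 remove [vvg] add [qthd,bxlqr,svg] -> 9 lines: ymx qthd bxlqr svg ukjso tgkkh ftiuh dsd bcbro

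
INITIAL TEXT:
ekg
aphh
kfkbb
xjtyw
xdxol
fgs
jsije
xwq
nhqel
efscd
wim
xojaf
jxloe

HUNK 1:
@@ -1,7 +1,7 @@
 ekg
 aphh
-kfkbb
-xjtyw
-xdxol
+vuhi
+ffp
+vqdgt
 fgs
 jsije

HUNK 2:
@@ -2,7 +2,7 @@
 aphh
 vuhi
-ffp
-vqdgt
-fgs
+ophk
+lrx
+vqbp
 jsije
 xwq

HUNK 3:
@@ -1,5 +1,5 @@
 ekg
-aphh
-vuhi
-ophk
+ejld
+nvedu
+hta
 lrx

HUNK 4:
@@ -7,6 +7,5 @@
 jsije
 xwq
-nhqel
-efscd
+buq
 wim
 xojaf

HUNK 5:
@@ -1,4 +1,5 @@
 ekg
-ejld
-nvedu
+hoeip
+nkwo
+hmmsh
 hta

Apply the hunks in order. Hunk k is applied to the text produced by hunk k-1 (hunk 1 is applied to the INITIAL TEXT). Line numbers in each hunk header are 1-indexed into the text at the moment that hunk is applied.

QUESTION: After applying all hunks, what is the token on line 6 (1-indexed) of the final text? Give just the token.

Answer: lrx

Derivation:
Hunk 1: at line 1 remove [kfkbb,xjtyw,xdxol] add [vuhi,ffp,vqdgt] -> 13 lines: ekg aphh vuhi ffp vqdgt fgs jsije xwq nhqel efscd wim xojaf jxloe
Hunk 2: at line 2 remove [ffp,vqdgt,fgs] add [ophk,lrx,vqbp] -> 13 lines: ekg aphh vuhi ophk lrx vqbp jsije xwq nhqel efscd wim xojaf jxloe
Hunk 3: at line 1 remove [aphh,vuhi,ophk] add [ejld,nvedu,hta] -> 13 lines: ekg ejld nvedu hta lrx vqbp jsije xwq nhqel efscd wim xojaf jxloe
Hunk 4: at line 7 remove [nhqel,efscd] add [buq] -> 12 lines: ekg ejld nvedu hta lrx vqbp jsije xwq buq wim xojaf jxloe
Hunk 5: at line 1 remove [ejld,nvedu] add [hoeip,nkwo,hmmsh] -> 13 lines: ekg hoeip nkwo hmmsh hta lrx vqbp jsije xwq buq wim xojaf jxloe
Final line 6: lrx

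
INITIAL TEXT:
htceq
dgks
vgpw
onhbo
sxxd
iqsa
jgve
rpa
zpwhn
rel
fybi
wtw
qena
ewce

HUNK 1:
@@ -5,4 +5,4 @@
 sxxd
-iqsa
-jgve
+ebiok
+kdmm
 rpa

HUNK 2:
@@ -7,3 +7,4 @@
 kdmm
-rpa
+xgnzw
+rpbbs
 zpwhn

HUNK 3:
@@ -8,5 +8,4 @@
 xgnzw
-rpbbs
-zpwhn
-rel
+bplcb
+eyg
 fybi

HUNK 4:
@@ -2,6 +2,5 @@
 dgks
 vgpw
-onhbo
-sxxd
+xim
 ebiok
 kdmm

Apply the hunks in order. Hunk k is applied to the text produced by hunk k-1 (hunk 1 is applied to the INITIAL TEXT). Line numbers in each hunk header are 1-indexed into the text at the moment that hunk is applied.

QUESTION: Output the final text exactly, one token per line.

Answer: htceq
dgks
vgpw
xim
ebiok
kdmm
xgnzw
bplcb
eyg
fybi
wtw
qena
ewce

Derivation:
Hunk 1: at line 5 remove [iqsa,jgve] add [ebiok,kdmm] -> 14 lines: htceq dgks vgpw onhbo sxxd ebiok kdmm rpa zpwhn rel fybi wtw qena ewce
Hunk 2: at line 7 remove [rpa] add [xgnzw,rpbbs] -> 15 lines: htceq dgks vgpw onhbo sxxd ebiok kdmm xgnzw rpbbs zpwhn rel fybi wtw qena ewce
Hunk 3: at line 8 remove [rpbbs,zpwhn,rel] add [bplcb,eyg] -> 14 lines: htceq dgks vgpw onhbo sxxd ebiok kdmm xgnzw bplcb eyg fybi wtw qena ewce
Hunk 4: at line 2 remove [onhbo,sxxd] add [xim] -> 13 lines: htceq dgks vgpw xim ebiok kdmm xgnzw bplcb eyg fybi wtw qena ewce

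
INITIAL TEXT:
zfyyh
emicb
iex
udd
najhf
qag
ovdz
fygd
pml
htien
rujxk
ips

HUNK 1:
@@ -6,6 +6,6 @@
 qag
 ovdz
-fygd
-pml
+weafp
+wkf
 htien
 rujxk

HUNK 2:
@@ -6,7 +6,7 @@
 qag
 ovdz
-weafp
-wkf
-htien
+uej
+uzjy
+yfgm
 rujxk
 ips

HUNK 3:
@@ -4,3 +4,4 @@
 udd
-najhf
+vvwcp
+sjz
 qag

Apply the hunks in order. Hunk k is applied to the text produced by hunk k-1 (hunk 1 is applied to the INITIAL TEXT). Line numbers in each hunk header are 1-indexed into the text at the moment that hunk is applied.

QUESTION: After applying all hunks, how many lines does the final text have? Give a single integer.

Hunk 1: at line 6 remove [fygd,pml] add [weafp,wkf] -> 12 lines: zfyyh emicb iex udd najhf qag ovdz weafp wkf htien rujxk ips
Hunk 2: at line 6 remove [weafp,wkf,htien] add [uej,uzjy,yfgm] -> 12 lines: zfyyh emicb iex udd najhf qag ovdz uej uzjy yfgm rujxk ips
Hunk 3: at line 4 remove [najhf] add [vvwcp,sjz] -> 13 lines: zfyyh emicb iex udd vvwcp sjz qag ovdz uej uzjy yfgm rujxk ips
Final line count: 13

Answer: 13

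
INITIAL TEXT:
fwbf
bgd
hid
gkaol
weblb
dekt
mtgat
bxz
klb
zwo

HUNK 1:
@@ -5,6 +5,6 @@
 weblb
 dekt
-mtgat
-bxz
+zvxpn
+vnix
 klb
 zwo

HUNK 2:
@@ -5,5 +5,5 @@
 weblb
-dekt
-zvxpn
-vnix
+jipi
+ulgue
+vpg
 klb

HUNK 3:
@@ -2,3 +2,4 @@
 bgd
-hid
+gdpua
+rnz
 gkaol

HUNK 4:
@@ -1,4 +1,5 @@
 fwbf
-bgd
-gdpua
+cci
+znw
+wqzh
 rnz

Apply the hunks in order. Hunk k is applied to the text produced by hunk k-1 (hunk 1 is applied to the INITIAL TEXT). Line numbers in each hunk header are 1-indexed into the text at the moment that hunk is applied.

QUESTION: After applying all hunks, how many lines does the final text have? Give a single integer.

Answer: 12

Derivation:
Hunk 1: at line 5 remove [mtgat,bxz] add [zvxpn,vnix] -> 10 lines: fwbf bgd hid gkaol weblb dekt zvxpn vnix klb zwo
Hunk 2: at line 5 remove [dekt,zvxpn,vnix] add [jipi,ulgue,vpg] -> 10 lines: fwbf bgd hid gkaol weblb jipi ulgue vpg klb zwo
Hunk 3: at line 2 remove [hid] add [gdpua,rnz] -> 11 lines: fwbf bgd gdpua rnz gkaol weblb jipi ulgue vpg klb zwo
Hunk 4: at line 1 remove [bgd,gdpua] add [cci,znw,wqzh] -> 12 lines: fwbf cci znw wqzh rnz gkaol weblb jipi ulgue vpg klb zwo
Final line count: 12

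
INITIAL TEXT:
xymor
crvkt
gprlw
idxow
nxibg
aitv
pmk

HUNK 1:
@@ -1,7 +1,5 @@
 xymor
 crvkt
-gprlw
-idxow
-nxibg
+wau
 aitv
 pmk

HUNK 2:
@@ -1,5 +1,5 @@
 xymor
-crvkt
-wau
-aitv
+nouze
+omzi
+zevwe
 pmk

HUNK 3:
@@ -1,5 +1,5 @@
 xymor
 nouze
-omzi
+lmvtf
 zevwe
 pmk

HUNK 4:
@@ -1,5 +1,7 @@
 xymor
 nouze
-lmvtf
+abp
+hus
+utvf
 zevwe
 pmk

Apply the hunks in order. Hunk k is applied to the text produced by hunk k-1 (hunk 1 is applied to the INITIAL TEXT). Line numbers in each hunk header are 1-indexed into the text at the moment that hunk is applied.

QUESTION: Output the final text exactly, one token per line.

Hunk 1: at line 1 remove [gprlw,idxow,nxibg] add [wau] -> 5 lines: xymor crvkt wau aitv pmk
Hunk 2: at line 1 remove [crvkt,wau,aitv] add [nouze,omzi,zevwe] -> 5 lines: xymor nouze omzi zevwe pmk
Hunk 3: at line 1 remove [omzi] add [lmvtf] -> 5 lines: xymor nouze lmvtf zevwe pmk
Hunk 4: at line 1 remove [lmvtf] add [abp,hus,utvf] -> 7 lines: xymor nouze abp hus utvf zevwe pmk

Answer: xymor
nouze
abp
hus
utvf
zevwe
pmk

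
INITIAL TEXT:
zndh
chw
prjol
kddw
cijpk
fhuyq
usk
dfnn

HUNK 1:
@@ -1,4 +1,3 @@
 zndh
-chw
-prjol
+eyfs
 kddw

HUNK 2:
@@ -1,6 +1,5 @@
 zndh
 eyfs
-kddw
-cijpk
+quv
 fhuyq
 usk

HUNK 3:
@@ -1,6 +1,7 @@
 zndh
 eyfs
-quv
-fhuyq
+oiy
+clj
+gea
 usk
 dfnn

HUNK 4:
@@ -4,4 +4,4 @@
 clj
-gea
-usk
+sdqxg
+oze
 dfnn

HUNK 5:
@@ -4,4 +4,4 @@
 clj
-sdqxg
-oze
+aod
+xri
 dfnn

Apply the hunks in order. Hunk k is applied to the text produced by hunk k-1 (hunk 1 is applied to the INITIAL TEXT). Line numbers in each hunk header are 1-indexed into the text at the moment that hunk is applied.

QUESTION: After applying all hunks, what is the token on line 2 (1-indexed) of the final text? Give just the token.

Hunk 1: at line 1 remove [chw,prjol] add [eyfs] -> 7 lines: zndh eyfs kddw cijpk fhuyq usk dfnn
Hunk 2: at line 1 remove [kddw,cijpk] add [quv] -> 6 lines: zndh eyfs quv fhuyq usk dfnn
Hunk 3: at line 1 remove [quv,fhuyq] add [oiy,clj,gea] -> 7 lines: zndh eyfs oiy clj gea usk dfnn
Hunk 4: at line 4 remove [gea,usk] add [sdqxg,oze] -> 7 lines: zndh eyfs oiy clj sdqxg oze dfnn
Hunk 5: at line 4 remove [sdqxg,oze] add [aod,xri] -> 7 lines: zndh eyfs oiy clj aod xri dfnn
Final line 2: eyfs

Answer: eyfs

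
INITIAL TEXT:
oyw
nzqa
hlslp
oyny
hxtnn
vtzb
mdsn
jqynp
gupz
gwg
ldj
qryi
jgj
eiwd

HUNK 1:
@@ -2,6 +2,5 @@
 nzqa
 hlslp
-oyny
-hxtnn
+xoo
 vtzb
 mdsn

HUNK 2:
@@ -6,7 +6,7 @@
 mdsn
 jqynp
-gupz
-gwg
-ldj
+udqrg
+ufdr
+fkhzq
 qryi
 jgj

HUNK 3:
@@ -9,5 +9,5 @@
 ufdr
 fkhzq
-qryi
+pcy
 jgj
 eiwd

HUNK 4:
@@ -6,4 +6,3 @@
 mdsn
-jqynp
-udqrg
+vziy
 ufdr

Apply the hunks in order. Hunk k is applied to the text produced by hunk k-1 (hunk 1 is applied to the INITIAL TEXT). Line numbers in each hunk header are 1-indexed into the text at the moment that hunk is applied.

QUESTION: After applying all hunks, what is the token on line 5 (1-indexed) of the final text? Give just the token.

Hunk 1: at line 2 remove [oyny,hxtnn] add [xoo] -> 13 lines: oyw nzqa hlslp xoo vtzb mdsn jqynp gupz gwg ldj qryi jgj eiwd
Hunk 2: at line 6 remove [gupz,gwg,ldj] add [udqrg,ufdr,fkhzq] -> 13 lines: oyw nzqa hlslp xoo vtzb mdsn jqynp udqrg ufdr fkhzq qryi jgj eiwd
Hunk 3: at line 9 remove [qryi] add [pcy] -> 13 lines: oyw nzqa hlslp xoo vtzb mdsn jqynp udqrg ufdr fkhzq pcy jgj eiwd
Hunk 4: at line 6 remove [jqynp,udqrg] add [vziy] -> 12 lines: oyw nzqa hlslp xoo vtzb mdsn vziy ufdr fkhzq pcy jgj eiwd
Final line 5: vtzb

Answer: vtzb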